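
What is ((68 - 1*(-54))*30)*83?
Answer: 303780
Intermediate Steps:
((68 - 1*(-54))*30)*83 = ((68 + 54)*30)*83 = (122*30)*83 = 3660*83 = 303780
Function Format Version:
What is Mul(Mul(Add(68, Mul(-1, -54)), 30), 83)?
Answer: 303780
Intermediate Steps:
Mul(Mul(Add(68, Mul(-1, -54)), 30), 83) = Mul(Mul(Add(68, 54), 30), 83) = Mul(Mul(122, 30), 83) = Mul(3660, 83) = 303780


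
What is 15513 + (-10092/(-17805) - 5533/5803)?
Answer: 534266890902/34440805 ≈ 15513.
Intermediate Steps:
15513 + (-10092/(-17805) - 5533/5803) = 15513 + (-10092*(-1/17805) - 5533*1/5803) = 15513 + (3364/5935 - 5533/5803) = 15513 - 13317063/34440805 = 534266890902/34440805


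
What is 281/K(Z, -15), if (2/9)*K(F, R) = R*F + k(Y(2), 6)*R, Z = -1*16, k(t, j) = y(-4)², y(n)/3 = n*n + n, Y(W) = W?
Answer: -281/86400 ≈ -0.0032523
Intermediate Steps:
y(n) = 3*n + 3*n² (y(n) = 3*(n*n + n) = 3*(n² + n) = 3*(n + n²) = 3*n + 3*n²)
k(t, j) = 1296 (k(t, j) = (3*(-4)*(1 - 4))² = (3*(-4)*(-3))² = 36² = 1296)
Z = -16
K(F, R) = 5832*R + 9*F*R/2 (K(F, R) = 9*(R*F + 1296*R)/2 = 9*(F*R + 1296*R)/2 = 9*(1296*R + F*R)/2 = 5832*R + 9*F*R/2)
281/K(Z, -15) = 281/((9/2)*(-15)*(1296 - 16)) = 281/((9/2)*(-15)*1280) = 281/(-86400) = -1/86400*281 = -281/86400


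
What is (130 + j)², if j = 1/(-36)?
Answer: 21893041/1296 ≈ 16893.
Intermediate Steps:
j = -1/36 ≈ -0.027778
(130 + j)² = (130 - 1/36)² = (4679/36)² = 21893041/1296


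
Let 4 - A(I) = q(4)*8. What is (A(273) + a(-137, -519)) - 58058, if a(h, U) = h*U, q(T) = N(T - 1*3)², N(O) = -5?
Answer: 12849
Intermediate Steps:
q(T) = 25 (q(T) = (-5)² = 25)
a(h, U) = U*h
A(I) = -196 (A(I) = 4 - 25*8 = 4 - 1*200 = 4 - 200 = -196)
(A(273) + a(-137, -519)) - 58058 = (-196 - 519*(-137)) - 58058 = (-196 + 71103) - 58058 = 70907 - 58058 = 12849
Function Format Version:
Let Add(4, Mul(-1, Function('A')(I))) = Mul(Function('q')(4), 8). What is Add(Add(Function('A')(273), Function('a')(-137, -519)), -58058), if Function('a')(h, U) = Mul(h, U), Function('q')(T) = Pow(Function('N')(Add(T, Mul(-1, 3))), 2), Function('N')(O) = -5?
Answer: 12849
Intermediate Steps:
Function('q')(T) = 25 (Function('q')(T) = Pow(-5, 2) = 25)
Function('a')(h, U) = Mul(U, h)
Function('A')(I) = -196 (Function('A')(I) = Add(4, Mul(-1, Mul(25, 8))) = Add(4, Mul(-1, 200)) = Add(4, -200) = -196)
Add(Add(Function('A')(273), Function('a')(-137, -519)), -58058) = Add(Add(-196, Mul(-519, -137)), -58058) = Add(Add(-196, 71103), -58058) = Add(70907, -58058) = 12849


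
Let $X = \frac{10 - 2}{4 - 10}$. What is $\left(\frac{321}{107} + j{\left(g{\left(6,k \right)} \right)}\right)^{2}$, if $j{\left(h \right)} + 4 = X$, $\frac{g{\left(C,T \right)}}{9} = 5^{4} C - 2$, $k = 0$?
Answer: $\frac{49}{9} \approx 5.4444$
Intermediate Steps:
$g{\left(C,T \right)} = -18 + 5625 C$ ($g{\left(C,T \right)} = 9 \left(5^{4} C - 2\right) = 9 \left(625 C - 2\right) = 9 \left(-2 + 625 C\right) = -18 + 5625 C$)
$X = - \frac{4}{3}$ ($X = \frac{8}{-6} = 8 \left(- \frac{1}{6}\right) = - \frac{4}{3} \approx -1.3333$)
$j{\left(h \right)} = - \frac{16}{3}$ ($j{\left(h \right)} = -4 - \frac{4}{3} = - \frac{16}{3}$)
$\left(\frac{321}{107} + j{\left(g{\left(6,k \right)} \right)}\right)^{2} = \left(\frac{321}{107} - \frac{16}{3}\right)^{2} = \left(321 \cdot \frac{1}{107} - \frac{16}{3}\right)^{2} = \left(3 - \frac{16}{3}\right)^{2} = \left(- \frac{7}{3}\right)^{2} = \frac{49}{9}$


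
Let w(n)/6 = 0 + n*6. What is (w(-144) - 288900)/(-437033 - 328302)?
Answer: 294084/765335 ≈ 0.38426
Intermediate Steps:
w(n) = 36*n (w(n) = 6*(0 + n*6) = 6*(0 + 6*n) = 6*(6*n) = 36*n)
(w(-144) - 288900)/(-437033 - 328302) = (36*(-144) - 288900)/(-437033 - 328302) = (-5184 - 288900)/(-765335) = -294084*(-1/765335) = 294084/765335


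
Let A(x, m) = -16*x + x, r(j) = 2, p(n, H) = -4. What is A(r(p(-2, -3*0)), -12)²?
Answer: 900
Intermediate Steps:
A(x, m) = -15*x
A(r(p(-2, -3*0)), -12)² = (-15*2)² = (-30)² = 900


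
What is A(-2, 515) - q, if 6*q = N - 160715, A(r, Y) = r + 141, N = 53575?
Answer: 53987/3 ≈ 17996.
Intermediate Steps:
A(r, Y) = 141 + r
q = -53570/3 (q = (53575 - 160715)/6 = (⅙)*(-107140) = -53570/3 ≈ -17857.)
A(-2, 515) - q = (141 - 2) - 1*(-53570/3) = 139 + 53570/3 = 53987/3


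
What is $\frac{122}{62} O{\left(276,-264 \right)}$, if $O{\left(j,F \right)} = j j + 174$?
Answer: $\frac{4657350}{31} \approx 1.5024 \cdot 10^{5}$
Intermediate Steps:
$O{\left(j,F \right)} = 174 + j^{2}$ ($O{\left(j,F \right)} = j^{2} + 174 = 174 + j^{2}$)
$\frac{122}{62} O{\left(276,-264 \right)} = \frac{122}{62} \left(174 + 276^{2}\right) = 122 \cdot \frac{1}{62} \left(174 + 76176\right) = \frac{61}{31} \cdot 76350 = \frac{4657350}{31}$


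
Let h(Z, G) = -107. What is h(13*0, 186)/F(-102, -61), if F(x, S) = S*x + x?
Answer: -107/6120 ≈ -0.017484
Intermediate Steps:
F(x, S) = x + S*x
h(13*0, 186)/F(-102, -61) = -107*(-1/(102*(1 - 61))) = -107/((-102*(-60))) = -107/6120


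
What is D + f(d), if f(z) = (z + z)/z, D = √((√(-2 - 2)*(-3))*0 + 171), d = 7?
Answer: 2 + 3*√19 ≈ 15.077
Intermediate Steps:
D = 3*√19 (D = √((√(-4)*(-3))*0 + 171) = √(((2*I)*(-3))*0 + 171) = √(-6*I*0 + 171) = √(0 + 171) = √171 = 3*√19 ≈ 13.077)
f(z) = 2 (f(z) = (2*z)/z = 2)
D + f(d) = 3*√19 + 2 = 2 + 3*√19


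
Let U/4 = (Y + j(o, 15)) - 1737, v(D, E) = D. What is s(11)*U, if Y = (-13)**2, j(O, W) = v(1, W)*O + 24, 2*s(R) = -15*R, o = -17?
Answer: 515130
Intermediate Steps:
s(R) = -15*R/2 (s(R) = (-15*R)/2 = -15*R/2)
j(O, W) = 24 + O (j(O, W) = 1*O + 24 = O + 24 = 24 + O)
Y = 169
U = -6244 (U = 4*((169 + (24 - 17)) - 1737) = 4*((169 + 7) - 1737) = 4*(176 - 1737) = 4*(-1561) = -6244)
s(11)*U = -15/2*11*(-6244) = -165/2*(-6244) = 515130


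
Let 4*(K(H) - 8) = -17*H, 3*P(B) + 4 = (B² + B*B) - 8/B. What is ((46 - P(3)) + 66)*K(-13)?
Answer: 123211/18 ≈ 6845.1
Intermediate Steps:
P(B) = -4/3 - 8/(3*B) + 2*B²/3 (P(B) = -4/3 + ((B² + B*B) - 8/B)/3 = -4/3 + ((B² + B²) - 8/B)/3 = -4/3 + (2*B² - 8/B)/3 = -4/3 + (-8/B + 2*B²)/3 = -4/3 + (-8/(3*B) + 2*B²/3) = -4/3 - 8/(3*B) + 2*B²/3)
K(H) = 8 - 17*H/4 (K(H) = 8 + (-17*H)/4 = 8 - 17*H/4)
((46 - P(3)) + 66)*K(-13) = ((46 - 2*(-4 + 3*(-2 + 3²))/(3*3)) + 66)*(8 - 17/4*(-13)) = ((46 - 2*(-4 + 3*(-2 + 9))/(3*3)) + 66)*(8 + 221/4) = ((46 - 2*(-4 + 3*7)/(3*3)) + 66)*(253/4) = ((46 - 2*(-4 + 21)/(3*3)) + 66)*(253/4) = ((46 - 2*17/(3*3)) + 66)*(253/4) = ((46 - 1*34/9) + 66)*(253/4) = ((46 - 34/9) + 66)*(253/4) = (380/9 + 66)*(253/4) = (974/9)*(253/4) = 123211/18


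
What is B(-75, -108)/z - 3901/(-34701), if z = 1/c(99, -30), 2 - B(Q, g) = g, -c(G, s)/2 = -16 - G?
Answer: 877939201/34701 ≈ 25300.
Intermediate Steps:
c(G, s) = 32 + 2*G (c(G, s) = -2*(-16 - G) = 32 + 2*G)
B(Q, g) = 2 - g
z = 1/230 (z = 1/(32 + 2*99) = 1/(32 + 198) = 1/230 ≈ 0.0043478)
B(-75, -108)/z - 3901/(-34701) = (2 - 1*(-108))/(1/230) - 3901/(-34701) = (2 + 108)*230 - 3901*(-1/34701) = 110*230 + 3901/34701 = 25300 + 3901/34701 = 877939201/34701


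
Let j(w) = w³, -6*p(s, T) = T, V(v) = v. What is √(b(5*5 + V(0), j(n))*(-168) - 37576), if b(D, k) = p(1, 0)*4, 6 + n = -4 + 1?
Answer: 2*I*√9394 ≈ 193.85*I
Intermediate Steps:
n = -9 (n = -6 + (-4 + 1) = -6 - 3 = -9)
p(s, T) = -T/6
b(D, k) = 0 (b(D, k) = -⅙*0*4 = 0*4 = 0)
√(b(5*5 + V(0), j(n))*(-168) - 37576) = √(0*(-168) - 37576) = √(0 - 37576) = √(-37576) = 2*I*√9394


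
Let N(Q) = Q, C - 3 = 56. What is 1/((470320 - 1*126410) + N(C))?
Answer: 1/343969 ≈ 2.9072e-6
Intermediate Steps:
C = 59 (C = 3 + 56 = 59)
1/((470320 - 1*126410) + N(C)) = 1/((470320 - 1*126410) + 59) = 1/((470320 - 126410) + 59) = 1/(343910 + 59) = 1/343969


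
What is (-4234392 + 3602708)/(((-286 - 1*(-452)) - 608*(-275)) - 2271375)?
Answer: 631684/2104009 ≈ 0.30023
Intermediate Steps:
(-4234392 + 3602708)/(((-286 - 1*(-452)) - 608*(-275)) - 2271375) = -631684/(((-286 + 452) + 167200) - 2271375) = -631684/((166 + 167200) - 2271375) = -631684/(167366 - 2271375) = -631684/(-2104009) = -631684*(-1/2104009) = 631684/2104009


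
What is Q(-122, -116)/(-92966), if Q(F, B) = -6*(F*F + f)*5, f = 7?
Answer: 223365/46483 ≈ 4.8053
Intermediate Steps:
Q(F, B) = -210 - 30*F² (Q(F, B) = -6*(F*F + 7)*5 = -6*(F² + 7)*5 = -6*(7 + F²)*5 = (-42 - 6*F²)*5 = -210 - 30*F²)
Q(-122, -116)/(-92966) = (-210 - 30*(-122)²)/(-92966) = (-210 - 30*14884)*(-1/92966) = (-210 - 446520)*(-1/92966) = -446730*(-1/92966) = 223365/46483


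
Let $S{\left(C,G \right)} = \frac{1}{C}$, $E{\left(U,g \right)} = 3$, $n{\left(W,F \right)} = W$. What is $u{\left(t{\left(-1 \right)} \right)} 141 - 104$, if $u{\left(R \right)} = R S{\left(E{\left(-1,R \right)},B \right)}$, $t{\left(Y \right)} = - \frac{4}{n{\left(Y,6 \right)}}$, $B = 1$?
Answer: $84$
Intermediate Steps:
$t{\left(Y \right)} = - \frac{4}{Y}$
$u{\left(R \right)} = \frac{R}{3}$
$u{\left(t{\left(-1 \right)} \right)} 141 - 104 = \frac{\left(-4\right) \frac{1}{-1}}{3} \cdot 141 - 104 = \frac{\left(-4\right) \left(-1\right)}{3} \cdot 141 - 104 = \frac{1}{3} \cdot 4 \cdot 141 - 104 = \frac{4}{3} \cdot 141 - 104 = 188 - 104 = 84$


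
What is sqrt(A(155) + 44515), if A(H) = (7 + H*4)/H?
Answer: 2*sqrt(267392515)/155 ≈ 211.00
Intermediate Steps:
A(H) = (7 + 4*H)/H
sqrt(A(155) + 44515) = sqrt((4 + 7/155) + 44515) = sqrt(627/155 + 44515) = sqrt(6900452/155) = 2*sqrt(267392515)/155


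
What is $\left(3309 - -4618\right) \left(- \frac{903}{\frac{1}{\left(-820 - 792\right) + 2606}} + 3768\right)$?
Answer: $-7085263578$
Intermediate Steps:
$\left(3309 - -4618\right) \left(- \frac{903}{\frac{1}{\left(-820 - 792\right) + 2606}} + 3768\right) = \left(3309 + 4618\right) \left(- \frac{903}{\frac{1}{-1612 + 2606}} + 3768\right) = 7927 \left(- \frac{903}{\frac{1}{994}} + 3768\right) = 7927 \left(- 903 \frac{1}{\frac{1}{994}} + 3768\right) = 7927 \left(\left(-903\right) 994 + 3768\right) = 7927 \left(-897582 + 3768\right) = 7927 \left(-893814\right) = -7085263578$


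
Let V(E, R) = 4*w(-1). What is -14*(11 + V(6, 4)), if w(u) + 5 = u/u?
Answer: 70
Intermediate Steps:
w(u) = -4 (w(u) = -5 + u/u = -5 + 1 = -4)
V(E, R) = -16 (V(E, R) = 4*(-4) = -16)
-14*(11 + V(6, 4)) = -14*(11 - 16) = -14*(-5) = 70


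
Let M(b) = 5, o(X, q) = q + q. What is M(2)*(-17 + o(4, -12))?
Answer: -205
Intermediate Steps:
o(X, q) = 2*q
M(2)*(-17 + o(4, -12)) = 5*(-17 + 2*(-12)) = 5*(-17 - 24) = 5*(-41) = -205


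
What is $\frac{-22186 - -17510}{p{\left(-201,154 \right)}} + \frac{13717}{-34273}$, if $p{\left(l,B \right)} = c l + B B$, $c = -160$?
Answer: $- \frac{231677910}{478759537} \approx -0.48391$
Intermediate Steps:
$p{\left(l,B \right)} = B^{2} - 160 l$ ($p{\left(l,B \right)} = - 160 l + B B = - 160 l + B^{2} = B^{2} - 160 l$)
$\frac{-22186 - -17510}{p{\left(-201,154 \right)}} + \frac{13717}{-34273} = \frac{-22186 - -17510}{154^{2} - -32160} + \frac{13717}{-34273} = \frac{-22186 + 17510}{23716 + 32160} + 13717 \left(- \frac{1}{34273}\right) = - \frac{4676}{55876} - \frac{13717}{34273} = \left(-4676\right) \frac{1}{55876} - \frac{13717}{34273} = - \frac{1169}{13969} - \frac{13717}{34273} = - \frac{231677910}{478759537}$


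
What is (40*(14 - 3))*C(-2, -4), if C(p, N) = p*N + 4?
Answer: 5280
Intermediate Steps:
C(p, N) = 4 + N*p (C(p, N) = N*p + 4 = 4 + N*p)
(40*(14 - 3))*C(-2, -4) = (40*(14 - 3))*(4 - 4*(-2)) = (40*11)*(4 + 8) = 440*12 = 5280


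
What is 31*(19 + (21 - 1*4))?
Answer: 1116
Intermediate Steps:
31*(19 + (21 - 1*4)) = 31*(19 + (21 - 4)) = 31*(19 + 17) = 31*36 = 1116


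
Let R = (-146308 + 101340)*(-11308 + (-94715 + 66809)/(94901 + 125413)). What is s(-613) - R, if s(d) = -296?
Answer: -255777580336/503 ≈ -5.0850e+8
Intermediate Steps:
R = 255777431448/503 (R = -44968*(-11308 - 27906/220314) = -44968*(-11308 - 27906*1/220314) = -44968*(-11308 - 4651/36719) = -44968*(-415223103/36719) = 255777431448/503 ≈ 5.0850e+8)
s(-613) - R = -296 - 1*255777431448/503 = -296 - 255777431448/503 = -255777580336/503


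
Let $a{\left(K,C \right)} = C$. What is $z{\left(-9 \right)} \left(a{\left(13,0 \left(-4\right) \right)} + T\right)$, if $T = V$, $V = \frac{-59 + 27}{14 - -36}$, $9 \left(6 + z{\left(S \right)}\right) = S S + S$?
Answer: $- \frac{32}{25} \approx -1.28$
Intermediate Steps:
$z{\left(S \right)} = -6 + \frac{S}{9} + \frac{S^{2}}{9}$ ($z{\left(S \right)} = -6 + \frac{S S + S}{9} = -6 + \frac{S^{2} + S}{9} = -6 + \frac{S + S^{2}}{9} = -6 + \left(\frac{S}{9} + \frac{S^{2}}{9}\right) = -6 + \frac{S}{9} + \frac{S^{2}}{9}$)
$V = - \frac{16}{25}$ ($V = - \frac{32}{14 + 36} = - \frac{32}{50} = \left(-32\right) \frac{1}{50} = - \frac{16}{25} \approx -0.64$)
$T = - \frac{16}{25} \approx -0.64$
$z{\left(-9 \right)} \left(a{\left(13,0 \left(-4\right) \right)} + T\right) = \left(-6 + \frac{1}{9} \left(-9\right) + \frac{\left(-9\right)^{2}}{9}\right) \left(0 \left(-4\right) - \frac{16}{25}\right) = \left(-6 - 1 + \frac{1}{9} \cdot 81\right) \left(0 - \frac{16}{25}\right) = \left(-6 - 1 + 9\right) \left(- \frac{16}{25}\right) = 2 \left(- \frac{16}{25}\right) = - \frac{32}{25}$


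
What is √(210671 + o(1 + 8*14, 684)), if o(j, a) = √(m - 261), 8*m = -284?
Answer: √(842684 + 2*I*√1186)/2 ≈ 458.99 + 0.018758*I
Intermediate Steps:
m = -71/2 (m = (⅛)*(-284) = -71/2 ≈ -35.500)
o(j, a) = I*√1186/2 (o(j, a) = √(-71/2 - 261) = √(-593/2) = I*√1186/2)
√(210671 + o(1 + 8*14, 684)) = √(210671 + I*√1186/2)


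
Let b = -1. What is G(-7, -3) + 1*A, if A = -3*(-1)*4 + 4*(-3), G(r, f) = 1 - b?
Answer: 2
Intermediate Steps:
G(r, f) = 2 (G(r, f) = 1 - 1*(-1) = 1 + 1 = 2)
A = 0 (A = 3*4 - 12 = 12 - 12 = 0)
G(-7, -3) + 1*A = 2 + 1*0 = 2 + 0 = 2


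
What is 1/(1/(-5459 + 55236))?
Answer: 49777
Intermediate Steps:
1/(1/(-5459 + 55236)) = 1/(1/49777) = 49777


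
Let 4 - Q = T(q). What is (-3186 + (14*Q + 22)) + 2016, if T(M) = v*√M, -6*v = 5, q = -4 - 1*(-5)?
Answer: -3241/3 ≈ -1080.3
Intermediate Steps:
q = 1 (q = -4 + 5 = 1)
v = -⅚ (v = -⅙*5 = -⅚ ≈ -0.83333)
T(M) = -5*√M/6
Q = 29/6 (Q = 4 - (-5)*√1/6 = 4 - (-5)/6 = 4 - 1*(-⅚) = 4 + ⅚ = 29/6 ≈ 4.8333)
(-3186 + (14*Q + 22)) + 2016 = (-3186 + (14*(29/6) + 22)) + 2016 = (-3186 + (203/3 + 22)) + 2016 = (-3186 + 269/3) + 2016 = -9289/3 + 2016 = -3241/3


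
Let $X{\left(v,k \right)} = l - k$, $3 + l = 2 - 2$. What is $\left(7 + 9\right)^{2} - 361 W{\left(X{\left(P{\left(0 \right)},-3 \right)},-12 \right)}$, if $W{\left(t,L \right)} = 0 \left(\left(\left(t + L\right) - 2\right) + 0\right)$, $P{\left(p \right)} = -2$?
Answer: $256$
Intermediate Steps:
$l = -3$ ($l = -3 + \left(2 - 2\right) = -3 + 0 = -3$)
$X{\left(v,k \right)} = -3 - k$
$W{\left(t,L \right)} = 0$ ($W{\left(t,L \right)} = 0 \left(\left(\left(L + t\right) - 2\right) + 0\right) = 0 \left(\left(-2 + L + t\right) + 0\right) = 0 \left(-2 + L + t\right) = 0$)
$\left(7 + 9\right)^{2} - 361 W{\left(X{\left(P{\left(0 \right)},-3 \right)},-12 \right)} = \left(7 + 9\right)^{2} - 0 = 16^{2} + 0 = 256 + 0 = 256$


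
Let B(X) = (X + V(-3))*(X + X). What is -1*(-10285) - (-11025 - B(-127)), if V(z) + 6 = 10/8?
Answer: 109549/2 ≈ 54775.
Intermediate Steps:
V(z) = -19/4 (V(z) = -6 + 10/8 = -6 + 10*(⅛) = -6 + 5/4 = -19/4)
B(X) = 2*X*(-19/4 + X) (B(X) = (X - 19/4)*(X + X) = (-19/4 + X)*(2*X) = 2*X*(-19/4 + X))
-1*(-10285) - (-11025 - B(-127)) = -1*(-10285) - (-11025 - (-127)*(-19 + 4*(-127))/2) = 10285 - (-11025 - (-127)*(-19 - 508)/2) = 10285 - (-11025 - (-127)*(-527)/2) = 10285 - (-11025 - 1*66929/2) = 10285 - (-11025 - 66929/2) = 10285 - 1*(-88979/2) = 10285 + 88979/2 = 109549/2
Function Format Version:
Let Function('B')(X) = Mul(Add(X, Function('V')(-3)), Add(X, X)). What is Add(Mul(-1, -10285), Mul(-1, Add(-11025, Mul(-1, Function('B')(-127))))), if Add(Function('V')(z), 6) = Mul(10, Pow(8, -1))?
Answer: Rational(109549, 2) ≈ 54775.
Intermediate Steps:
Function('V')(z) = Rational(-19, 4) (Function('V')(z) = Add(-6, Mul(10, Pow(8, -1))) = Add(-6, Mul(10, Rational(1, 8))) = Add(-6, Rational(5, 4)) = Rational(-19, 4))
Function('B')(X) = Mul(2, X, Add(Rational(-19, 4), X)) (Function('B')(X) = Mul(Add(X, Rational(-19, 4)), Add(X, X)) = Mul(Add(Rational(-19, 4), X), Mul(2, X)) = Mul(2, X, Add(Rational(-19, 4), X)))
Add(Mul(-1, -10285), Mul(-1, Add(-11025, Mul(-1, Function('B')(-127))))) = Add(Mul(-1, -10285), Mul(-1, Add(-11025, Mul(-1, Mul(Rational(1, 2), -127, Add(-19, Mul(4, -127))))))) = Add(10285, Mul(-1, Add(-11025, Mul(-1, Mul(Rational(1, 2), -127, Add(-19, -508)))))) = Add(10285, Mul(-1, Add(-11025, Mul(-1, Mul(Rational(1, 2), -127, -527))))) = Add(10285, Mul(-1, Add(-11025, Mul(-1, Rational(66929, 2))))) = Add(10285, Mul(-1, Add(-11025, Rational(-66929, 2)))) = Add(10285, Mul(-1, Rational(-88979, 2))) = Add(10285, Rational(88979, 2)) = Rational(109549, 2)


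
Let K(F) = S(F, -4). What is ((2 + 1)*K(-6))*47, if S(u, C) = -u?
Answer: 846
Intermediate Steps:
K(F) = -F
((2 + 1)*K(-6))*47 = ((2 + 1)*(-1*(-6)))*47 = (3*6)*47 = 18*47 = 846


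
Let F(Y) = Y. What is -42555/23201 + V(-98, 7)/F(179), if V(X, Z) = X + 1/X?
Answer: -969345415/406991942 ≈ -2.3817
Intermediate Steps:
-42555/23201 + V(-98, 7)/F(179) = -42555/23201 + (-98 + 1/(-98))/179 = -42555*1/23201 + (-98 - 1/98)*(1/179) = -42555/23201 - 9605/98*1/179 = -42555/23201 - 9605/17542 = -969345415/406991942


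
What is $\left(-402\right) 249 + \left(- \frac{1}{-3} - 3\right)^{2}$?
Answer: $- \frac{900818}{9} \approx -1.0009 \cdot 10^{5}$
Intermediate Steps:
$\left(-402\right) 249 + \left(- \frac{1}{-3} - 3\right)^{2} = -100098 + \left(\left(-1\right) \left(- \frac{1}{3}\right) - 3\right)^{2} = -100098 + \left(\frac{1}{3} - 3\right)^{2} = -100098 + \left(- \frac{8}{3}\right)^{2} = -100098 + \frac{64}{9} = - \frac{900818}{9}$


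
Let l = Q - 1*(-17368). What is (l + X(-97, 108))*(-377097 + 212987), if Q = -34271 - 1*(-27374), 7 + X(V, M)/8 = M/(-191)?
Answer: -326316488110/191 ≈ -1.7085e+9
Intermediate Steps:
X(V, M) = -56 - 8*M/191 (X(V, M) = -56 + 8*(M/(-191)) = -56 + 8*(M*(-1/191)) = -56 + 8*(-M/191) = -56 - 8*M/191)
Q = -6897 (Q = -34271 + 27374 = -6897)
l = 10471 (l = -6897 - 1*(-17368) = -6897 + 17368 = 10471)
(l + X(-97, 108))*(-377097 + 212987) = (10471 + (-56 - 8/191*108))*(-377097 + 212987) = (10471 + (-56 - 864/191))*(-164110) = (10471 - 11560/191)*(-164110) = (1988401/191)*(-164110) = -326316488110/191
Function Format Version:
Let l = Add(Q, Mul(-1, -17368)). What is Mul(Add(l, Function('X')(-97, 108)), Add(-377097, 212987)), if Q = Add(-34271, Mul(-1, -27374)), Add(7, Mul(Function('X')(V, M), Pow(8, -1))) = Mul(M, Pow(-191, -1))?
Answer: Rational(-326316488110, 191) ≈ -1.7085e+9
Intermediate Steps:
Function('X')(V, M) = Add(-56, Mul(Rational(-8, 191), M)) (Function('X')(V, M) = Add(-56, Mul(8, Mul(M, Pow(-191, -1)))) = Add(-56, Mul(8, Mul(M, Rational(-1, 191)))) = Add(-56, Mul(8, Mul(Rational(-1, 191), M))) = Add(-56, Mul(Rational(-8, 191), M)))
Q = -6897 (Q = Add(-34271, 27374) = -6897)
l = 10471 (l = Add(-6897, Mul(-1, -17368)) = Add(-6897, 17368) = 10471)
Mul(Add(l, Function('X')(-97, 108)), Add(-377097, 212987)) = Mul(Add(10471, Add(-56, Mul(Rational(-8, 191), 108))), Add(-377097, 212987)) = Mul(Add(10471, Add(-56, Rational(-864, 191))), -164110) = Mul(Add(10471, Rational(-11560, 191)), -164110) = Mul(Rational(1988401, 191), -164110) = Rational(-326316488110, 191)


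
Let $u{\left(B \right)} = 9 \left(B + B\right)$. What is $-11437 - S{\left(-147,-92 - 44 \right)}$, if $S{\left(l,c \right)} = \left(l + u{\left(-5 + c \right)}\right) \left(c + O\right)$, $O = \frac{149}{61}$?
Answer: $- \frac{22572352}{61} \approx -3.7004 \cdot 10^{5}$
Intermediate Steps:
$u{\left(B \right)} = 18 B$ ($u{\left(B \right)} = 9 \cdot 2 B = 18 B$)
$O = \frac{149}{61}$ ($O = 149 \cdot \frac{1}{61} = \frac{149}{61} \approx 2.4426$)
$S{\left(l,c \right)} = \left(\frac{149}{61} + c\right) \left(-90 + l + 18 c\right)$ ($S{\left(l,c \right)} = \left(l + 18 \left(-5 + c\right)\right) \left(c + \frac{149}{61}\right) = \left(l + \left(-90 + 18 c\right)\right) \left(\frac{149}{61} + c\right) = \left(-90 + l + 18 c\right) \left(\frac{149}{61} + c\right) = \left(\frac{149}{61} + c\right) \left(-90 + l + 18 c\right)$)
$-11437 - S{\left(-147,-92 - 44 \right)} = -11437 - \left(- \frac{13410}{61} + 18 \left(-92 - 44\right)^{2} - \frac{2808 \left(-92 - 44\right)}{61} + \frac{149}{61} \left(-147\right) + \left(-92 - 44\right) \left(-147\right)\right) = -11437 - \left(- \frac{13410}{61} + 18 \left(-136\right)^{2} - - \frac{381888}{61} - \frac{21903}{61} - -19992\right) = -11437 - \left(- \frac{13410}{61} + 18 \cdot 18496 + \frac{381888}{61} - \frac{21903}{61} + 19992\right) = -11437 - \left(- \frac{13410}{61} + 332928 + \frac{381888}{61} - \frac{21903}{61} + 19992\right) = -11437 - \frac{21874695}{61} = - \frac{22572352}{61}$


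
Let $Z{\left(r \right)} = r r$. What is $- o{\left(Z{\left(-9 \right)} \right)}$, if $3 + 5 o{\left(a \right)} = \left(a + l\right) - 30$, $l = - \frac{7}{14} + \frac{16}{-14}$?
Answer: $- \frac{649}{70} \approx -9.2714$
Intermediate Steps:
$Z{\left(r \right)} = r^{2}$
$l = - \frac{23}{14}$ ($l = \left(-7\right) \frac{1}{14} + 16 \left(- \frac{1}{14}\right) = - \frac{1}{2} - \frac{8}{7} = - \frac{23}{14} \approx -1.6429$)
$o{\left(a \right)} = - \frac{97}{14} + \frac{a}{5}$ ($o{\left(a \right)} = - \frac{3}{5} + \frac{\left(a - \frac{23}{14}\right) - 30}{5} = - \frac{3}{5} + \frac{\left(- \frac{23}{14} + a\right) - 30}{5} = - \frac{3}{5} + \frac{- \frac{443}{14} + a}{5} = - \frac{3}{5} + \left(- \frac{443}{70} + \frac{a}{5}\right) = - \frac{97}{14} + \frac{a}{5}$)
$- o{\left(Z{\left(-9 \right)} \right)} = - (- \frac{97}{14} + \frac{\left(-9\right)^{2}}{5}) = - (- \frac{97}{14} + \frac{1}{5} \cdot 81) = - (- \frac{97}{14} + \frac{81}{5}) = \left(-1\right) \frac{649}{70} = - \frac{649}{70}$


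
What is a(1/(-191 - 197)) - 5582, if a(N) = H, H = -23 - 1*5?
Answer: -5610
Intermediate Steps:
H = -28 (H = -23 - 5 = -28)
a(N) = -28
a(1/(-191 - 197)) - 5582 = -28 - 5582 = -5610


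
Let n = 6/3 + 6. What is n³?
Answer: 512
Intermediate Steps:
n = 8 (n = 6*(⅓) + 6 = 2 + 6 = 8)
n³ = 8³ = 512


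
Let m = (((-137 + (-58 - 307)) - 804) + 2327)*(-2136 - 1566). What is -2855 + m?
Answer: -3782597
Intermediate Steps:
m = -3779742 (m = (((-137 - 365) - 804) + 2327)*(-3702) = ((-502 - 804) + 2327)*(-3702) = (-1306 + 2327)*(-3702) = 1021*(-3702) = -3779742)
-2855 + m = -2855 - 3779742 = -3782597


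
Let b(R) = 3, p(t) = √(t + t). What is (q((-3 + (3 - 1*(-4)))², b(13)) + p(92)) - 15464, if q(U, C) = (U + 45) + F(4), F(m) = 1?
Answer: -15402 + 2*√46 ≈ -15388.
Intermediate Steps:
p(t) = √2*√t (p(t) = √(2*t) = √2*√t)
q(U, C) = 46 + U (q(U, C) = (U + 45) + 1 = (45 + U) + 1 = 46 + U)
(q((-3 + (3 - 1*(-4)))², b(13)) + p(92)) - 15464 = ((46 + (-3 + (3 - 1*(-4)))²) + √2*√92) - 15464 = ((46 + (-3 + (3 + 4))²) + √2*(2*√23)) - 15464 = ((46 + (-3 + 7)²) + 2*√46) - 15464 = ((46 + 4²) + 2*√46) - 15464 = ((46 + 16) + 2*√46) - 15464 = (62 + 2*√46) - 15464 = -15402 + 2*√46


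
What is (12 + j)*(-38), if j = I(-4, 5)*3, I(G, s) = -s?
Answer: 114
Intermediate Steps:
j = -15 (j = -1*5*3 = -5*3 = -15)
(12 + j)*(-38) = (12 - 15)*(-38) = -3*(-38) = 114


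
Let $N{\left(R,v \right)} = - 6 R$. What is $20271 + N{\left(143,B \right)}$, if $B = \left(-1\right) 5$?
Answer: $19413$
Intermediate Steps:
$B = -5$
$20271 + N{\left(143,B \right)} = 20271 - 858 = 19413$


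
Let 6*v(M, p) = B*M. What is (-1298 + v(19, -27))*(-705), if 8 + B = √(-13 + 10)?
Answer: 932950 - 4465*I*√3/2 ≈ 9.3295e+5 - 3866.8*I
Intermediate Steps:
B = -8 + I*√3 (B = -8 + √(-13 + 10) = -8 + √(-3) = -8 + I*√3 ≈ -8.0 + 1.732*I)
v(M, p) = M*(-8 + I*√3)/6 (v(M, p) = ((-8 + I*√3)*M)/6 = (M*(-8 + I*√3))/6 = M*(-8 + I*√3)/6)
(-1298 + v(19, -27))*(-705) = (-1298 + (⅙)*19*(-8 + I*√3))*(-705) = (-1298 + (-76/3 + 19*I*√3/6))*(-705) = (-3970/3 + 19*I*√3/6)*(-705) = 932950 - 4465*I*√3/2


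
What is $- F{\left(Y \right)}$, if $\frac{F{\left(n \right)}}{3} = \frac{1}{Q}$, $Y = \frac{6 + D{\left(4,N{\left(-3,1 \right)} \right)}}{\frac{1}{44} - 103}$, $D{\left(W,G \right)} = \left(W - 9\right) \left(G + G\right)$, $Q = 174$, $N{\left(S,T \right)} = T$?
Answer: $- \frac{1}{58} \approx -0.017241$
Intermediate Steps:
$D{\left(W,G \right)} = 2 G \left(-9 + W\right)$ ($D{\left(W,G \right)} = \left(-9 + W\right) 2 G = 2 G \left(-9 + W\right)$)
$Y = \frac{176}{4531}$ ($Y = \frac{6 + 2 \cdot 1 \left(-9 + 4\right)}{\frac{1}{44} - 103} = \frac{6 + 2 \cdot 1 \left(-5\right)}{\frac{1}{44} - 103} = \frac{6 - 10}{- \frac{4531}{44}} = \left(-4\right) \left(- \frac{44}{4531}\right) = \frac{176}{4531} \approx 0.038844$)
$F{\left(n \right)} = \frac{1}{58}$ ($F{\left(n \right)} = \frac{3}{174} = 3 \cdot \frac{1}{174} = \frac{1}{58}$)
$- F{\left(Y \right)} = \left(-1\right) \frac{1}{58} = - \frac{1}{58}$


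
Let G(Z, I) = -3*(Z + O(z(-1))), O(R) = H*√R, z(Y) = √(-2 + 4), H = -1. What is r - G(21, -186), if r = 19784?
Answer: 19847 - 3*2^(¼) ≈ 19843.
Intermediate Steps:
z(Y) = √2
O(R) = -√R
G(Z, I) = -3*Z + 3*2^(¼) (G(Z, I) = -3*(Z - √(√2)) = -3*(Z - 2^(¼)) = -3*Z + 3*2^(¼))
r - G(21, -186) = 19784 - (-3*21 + 3*2^(¼)) = 19784 - (-63 + 3*2^(¼)) = 19784 + (63 - 3*2^(¼)) = 19847 - 3*2^(¼)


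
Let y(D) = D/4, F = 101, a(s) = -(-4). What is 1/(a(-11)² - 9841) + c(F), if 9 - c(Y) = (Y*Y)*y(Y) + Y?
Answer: -10126322929/39300 ≈ -2.5767e+5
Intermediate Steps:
a(s) = 4 (a(s) = -1*(-4) = 4)
y(D) = D/4 (y(D) = D*(¼) = D/4)
c(Y) = 9 - Y - Y³/4 (c(Y) = 9 - ((Y*Y)*(Y/4) + Y) = 9 - (Y²*(Y/4) + Y) = 9 - (Y³/4 + Y) = 9 - (Y + Y³/4) = 9 + (-Y - Y³/4) = 9 - Y - Y³/4)
1/(a(-11)² - 9841) + c(F) = 1/(4² - 9841) + (9 - 1*101 - ¼*101³) = 1/(16 - 9841) + (9 - 101 - ¼*1030301) = 1/(-9825) + (9 - 101 - 1030301/4) = -1/9825 - 1030669/4 = -10126322929/39300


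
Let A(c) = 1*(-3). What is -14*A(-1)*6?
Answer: 252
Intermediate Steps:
A(c) = -3
-14*A(-1)*6 = -14*(-3)*6 = 42*6 = 252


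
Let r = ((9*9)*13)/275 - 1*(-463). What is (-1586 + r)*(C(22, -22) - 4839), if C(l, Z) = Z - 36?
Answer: 1507159484/275 ≈ 5.4806e+6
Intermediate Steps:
C(l, Z) = -36 + Z
r = 128378/275 (r = (81*13)*(1/275) + 463 = 1053*(1/275) + 463 = 1053/275 + 463 = 128378/275 ≈ 466.83)
(-1586 + r)*(C(22, -22) - 4839) = (-1586 + 128378/275)*((-36 - 22) - 4839) = -307772*(-58 - 4839)/275 = -307772/275*(-4897) = 1507159484/275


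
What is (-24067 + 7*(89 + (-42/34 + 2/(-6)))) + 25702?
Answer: 114598/51 ≈ 2247.0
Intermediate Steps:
(-24067 + 7*(89 + (-42/34 + 2/(-6)))) + 25702 = (-24067 + 7*(89 + (-42*1/34 + 2*(-⅙)))) + 25702 = (-24067 + 7*(89 + (-21/17 - ⅓))) + 25702 = (-24067 + 7*(89 - 80/51)) + 25702 = (-24067 + 7*(4459/51)) + 25702 = (-24067 + 31213/51) + 25702 = -1196204/51 + 25702 = 114598/51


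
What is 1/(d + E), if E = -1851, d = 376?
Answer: -1/1475 ≈ -0.00067797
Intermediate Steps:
1/(d + E) = 1/(376 - 1851) = 1/(-1475) = -1/1475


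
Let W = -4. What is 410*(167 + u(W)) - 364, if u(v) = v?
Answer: 66466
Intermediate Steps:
410*(167 + u(W)) - 364 = 410*(167 - 4) - 364 = 410*163 - 364 = 66830 - 364 = 66466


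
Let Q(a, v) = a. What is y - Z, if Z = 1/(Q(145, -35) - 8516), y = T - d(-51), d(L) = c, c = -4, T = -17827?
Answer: -149196332/8371 ≈ -17823.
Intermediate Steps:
d(L) = -4
y = -17823 (y = -17827 - 1*(-4) = -17827 + 4 = -17823)
Z = -1/8371 (Z = 1/(145 - 8516) = 1/(-8371) = -1/8371 ≈ -0.00011946)
y - Z = -17823 - 1*(-1/8371) = -17823 + 1/8371 = -149196332/8371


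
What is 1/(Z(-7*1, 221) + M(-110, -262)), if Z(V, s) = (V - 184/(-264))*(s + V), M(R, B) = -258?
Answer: -33/53026 ≈ -0.00062234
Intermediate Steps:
Z(V, s) = (23/33 + V)*(V + s) (Z(V, s) = (V - 184*(-1/264))*(V + s) = (V + 23/33)*(V + s) = (23/33 + V)*(V + s))
1/(Z(-7*1, 221) + M(-110, -262)) = 1/(((-7*1)² + 23*(-7*1)/33 + (23/33)*221 - 7*1*221) - 258) = 1/(((-7)² + (23/33)*(-7) + 5083/33 - 7*221) - 258) = 1/((49 - 161/33 + 5083/33 - 1547) - 258) = 1/(-44512/33 - 258) = 1/(-53026/33) = -33/53026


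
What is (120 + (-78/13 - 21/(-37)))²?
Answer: 17969121/1369 ≈ 13126.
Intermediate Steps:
(120 + (-78/13 - 21/(-37)))² = (120 + (-78*1/13 - 21*(-1/37)))² = (120 + (-6 + 21/37))² = (120 - 201/37)² = (4239/37)² = 17969121/1369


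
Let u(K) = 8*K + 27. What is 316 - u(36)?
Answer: 1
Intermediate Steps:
u(K) = 27 + 8*K
316 - u(36) = 316 - (27 + 8*36) = 316 - (27 + 288) = 316 - 1*315 = 316 - 315 = 1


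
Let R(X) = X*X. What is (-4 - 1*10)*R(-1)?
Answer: -14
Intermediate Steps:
R(X) = X²
(-4 - 1*10)*R(-1) = (-4 - 1*10)*(-1)² = (-4 - 10)*1 = -14*1 = -14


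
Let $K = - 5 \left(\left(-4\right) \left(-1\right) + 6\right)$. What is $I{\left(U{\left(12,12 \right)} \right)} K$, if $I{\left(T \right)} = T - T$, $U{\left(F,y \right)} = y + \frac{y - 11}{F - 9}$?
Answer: $0$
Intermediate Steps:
$U{\left(F,y \right)} = y + \frac{-11 + y}{-9 + F}$
$I{\left(T \right)} = 0$
$K = -50$ ($K = - 5 \left(4 + 6\right) = \left(-5\right) 10 = -50$)
$I{\left(U{\left(12,12 \right)} \right)} K = 0 \left(-50\right) = 0$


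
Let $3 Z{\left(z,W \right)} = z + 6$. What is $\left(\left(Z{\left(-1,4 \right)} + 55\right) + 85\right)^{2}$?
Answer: $\frac{180625}{9} \approx 20069.0$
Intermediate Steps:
$Z{\left(z,W \right)} = 2 + \frac{z}{3}$ ($Z{\left(z,W \right)} = \frac{z + 6}{3} = \frac{6 + z}{3} = 2 + \frac{z}{3}$)
$\left(\left(Z{\left(-1,4 \right)} + 55\right) + 85\right)^{2} = \left(\left(\left(2 + \frac{1}{3} \left(-1\right)\right) + 55\right) + 85\right)^{2} = \left(\left(\left(2 - \frac{1}{3}\right) + 55\right) + 85\right)^{2} = \left(\left(\frac{5}{3} + 55\right) + 85\right)^{2} = \left(\frac{170}{3} + 85\right)^{2} = \left(\frac{425}{3}\right)^{2} = \frac{180625}{9}$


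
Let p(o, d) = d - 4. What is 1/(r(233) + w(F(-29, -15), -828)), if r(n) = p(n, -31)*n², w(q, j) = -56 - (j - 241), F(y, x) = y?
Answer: -1/1899102 ≈ -5.2656e-7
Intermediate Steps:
p(o, d) = -4 + d
w(q, j) = 185 - j (w(q, j) = -56 - (-241 + j) = -56 + (241 - j) = 185 - j)
r(n) = -35*n² (r(n) = (-4 - 31)*n² = -35*n²)
1/(r(233) + w(F(-29, -15), -828)) = 1/(-35*233² + (185 - 1*(-828))) = 1/(-35*54289 + (185 + 828)) = 1/(-1900115 + 1013) = 1/(-1899102) = -1/1899102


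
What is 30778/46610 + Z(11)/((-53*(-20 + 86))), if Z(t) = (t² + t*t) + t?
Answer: 4357687/7410990 ≈ 0.58800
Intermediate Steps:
Z(t) = t + 2*t² (Z(t) = (t² + t²) + t = 2*t² + t = t + 2*t²)
30778/46610 + Z(11)/((-53*(-20 + 86))) = 30778/46610 + (11*(1 + 2*11))/((-53*(-20 + 86))) = 30778*(1/46610) + (11*(1 + 22))/((-53*66)) = 15389/23305 + (11*23)/(-3498) = 15389/23305 + 253*(-1/3498) = 15389/23305 - 23/318 = 4357687/7410990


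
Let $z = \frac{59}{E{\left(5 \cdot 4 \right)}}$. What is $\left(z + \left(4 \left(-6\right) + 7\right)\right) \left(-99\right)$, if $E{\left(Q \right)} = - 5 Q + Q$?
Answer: $\frac{140481}{80} \approx 1756.0$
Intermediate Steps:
$E{\left(Q \right)} = - 4 Q$
$z = - \frac{59}{80}$ ($z = \frac{59}{\left(-4\right) 5 \cdot 4} = \frac{59}{\left(-4\right) 20} = \frac{59}{-80} = 59 \left(- \frac{1}{80}\right) = - \frac{59}{80} \approx -0.7375$)
$\left(z + \left(4 \left(-6\right) + 7\right)\right) \left(-99\right) = \left(- \frac{59}{80} + \left(4 \left(-6\right) + 7\right)\right) \left(-99\right) = \left(- \frac{59}{80} + \left(-24 + 7\right)\right) \left(-99\right) = \left(- \frac{59}{80} - 17\right) \left(-99\right) = \left(- \frac{1419}{80}\right) \left(-99\right) = \frac{140481}{80}$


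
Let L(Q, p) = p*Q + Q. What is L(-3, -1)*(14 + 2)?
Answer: 0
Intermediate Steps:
L(Q, p) = Q + Q*p (L(Q, p) = Q*p + Q = Q + Q*p)
L(-3, -1)*(14 + 2) = (-3*(1 - 1))*(14 + 2) = -3*0*16 = 0*16 = 0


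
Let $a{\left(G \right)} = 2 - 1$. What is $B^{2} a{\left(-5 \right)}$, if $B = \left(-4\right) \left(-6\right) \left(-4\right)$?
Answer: $9216$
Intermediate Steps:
$a{\left(G \right)} = 1$ ($a{\left(G \right)} = 2 - 1 = 1$)
$B = -96$ ($B = 24 \left(-4\right) = -96$)
$B^{2} a{\left(-5 \right)} = \left(-96\right)^{2} \cdot 1 = 9216 \cdot 1 = 9216$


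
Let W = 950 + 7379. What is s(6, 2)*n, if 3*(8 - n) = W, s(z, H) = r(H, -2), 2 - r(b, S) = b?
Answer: 0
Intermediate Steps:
r(b, S) = 2 - b
s(z, H) = 2 - H
W = 8329
n = -8305/3 (n = 8 - ⅓*8329 = 8 - 8329/3 = -8305/3 ≈ -2768.3)
s(6, 2)*n = (2 - 1*2)*(-8305/3) = (2 - 2)*(-8305/3) = 0*(-8305/3) = 0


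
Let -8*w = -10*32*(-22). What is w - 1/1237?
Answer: -1088561/1237 ≈ -880.00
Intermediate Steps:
w = -880 (w = -(-10*32)*(-22)/8 = -(-40)*(-22) = -1/8*7040 = -880)
w - 1/1237 = -880 - 1/1237 = -1088561/1237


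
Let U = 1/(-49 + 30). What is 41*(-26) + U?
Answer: -20255/19 ≈ -1066.1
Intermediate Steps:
U = -1/19 (U = 1/(-19) = -1/19 ≈ -0.052632)
41*(-26) + U = 41*(-26) - 1/19 = -1066 - 1/19 = -20255/19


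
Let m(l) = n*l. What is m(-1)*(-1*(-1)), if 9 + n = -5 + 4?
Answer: 10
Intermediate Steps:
n = -10 (n = -9 + (-5 + 4) = -9 - 1 = -10)
m(l) = -10*l
m(-1)*(-1*(-1)) = (-10*(-1))*(-1*(-1)) = 10*1 = 10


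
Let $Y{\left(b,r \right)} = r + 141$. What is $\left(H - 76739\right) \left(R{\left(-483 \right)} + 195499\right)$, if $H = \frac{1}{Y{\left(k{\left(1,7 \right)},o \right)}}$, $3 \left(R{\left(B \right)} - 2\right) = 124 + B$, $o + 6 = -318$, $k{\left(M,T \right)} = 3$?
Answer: $- \frac{8231359694272}{549} \approx -1.4993 \cdot 10^{10}$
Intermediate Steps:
$o = -324$ ($o = -6 - 318 = -324$)
$Y{\left(b,r \right)} = 141 + r$
$R{\left(B \right)} = \frac{130}{3} + \frac{B}{3}$ ($R{\left(B \right)} = 2 + \frac{124 + B}{3} = 2 + \left(\frac{124}{3} + \frac{B}{3}\right) = \frac{130}{3} + \frac{B}{3}$)
$H = - \frac{1}{183}$ ($H = \frac{1}{141 - 324} = \frac{1}{-183} = - \frac{1}{183} \approx -0.0054645$)
$\left(H - 76739\right) \left(R{\left(-483 \right)} + 195499\right) = \left(- \frac{1}{183} - 76739\right) \left(\left(\frac{130}{3} + \frac{1}{3} \left(-483\right)\right) + 195499\right) = - \frac{14043238 \left(\left(\frac{130}{3} - 161\right) + 195499\right)}{183} = - \frac{14043238 \left(- \frac{353}{3} + 195499\right)}{183} = \left(- \frac{14043238}{183}\right) \frac{586144}{3} = - \frac{8231359694272}{549}$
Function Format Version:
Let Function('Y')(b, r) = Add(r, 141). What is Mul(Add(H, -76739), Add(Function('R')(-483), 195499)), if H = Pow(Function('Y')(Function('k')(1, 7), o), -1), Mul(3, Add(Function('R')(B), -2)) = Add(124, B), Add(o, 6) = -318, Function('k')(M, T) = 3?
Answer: Rational(-8231359694272, 549) ≈ -1.4993e+10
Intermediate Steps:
o = -324 (o = Add(-6, -318) = -324)
Function('Y')(b, r) = Add(141, r)
Function('R')(B) = Add(Rational(130, 3), Mul(Rational(1, 3), B)) (Function('R')(B) = Add(2, Mul(Rational(1, 3), Add(124, B))) = Add(2, Add(Rational(124, 3), Mul(Rational(1, 3), B))) = Add(Rational(130, 3), Mul(Rational(1, 3), B)))
H = Rational(-1, 183) (H = Pow(Add(141, -324), -1) = Pow(-183, -1) = Rational(-1, 183) ≈ -0.0054645)
Mul(Add(H, -76739), Add(Function('R')(-483), 195499)) = Mul(Add(Rational(-1, 183), -76739), Add(Add(Rational(130, 3), Mul(Rational(1, 3), -483)), 195499)) = Mul(Rational(-14043238, 183), Add(Add(Rational(130, 3), -161), 195499)) = Mul(Rational(-14043238, 183), Add(Rational(-353, 3), 195499)) = Mul(Rational(-14043238, 183), Rational(586144, 3)) = Rational(-8231359694272, 549)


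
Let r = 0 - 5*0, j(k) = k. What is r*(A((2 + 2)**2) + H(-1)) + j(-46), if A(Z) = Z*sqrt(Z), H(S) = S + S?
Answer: -46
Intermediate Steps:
H(S) = 2*S
r = 0 (r = 0 + 0 = 0)
A(Z) = Z**(3/2)
r*(A((2 + 2)**2) + H(-1)) + j(-46) = 0*(((2 + 2)**2)**(3/2) + 2*(-1)) - 46 = 0*((4**2)**(3/2) - 2) - 46 = 0*(16**(3/2) - 2) - 46 = 0*(64 - 2) - 46 = 0*62 - 46 = 0 - 46 = -46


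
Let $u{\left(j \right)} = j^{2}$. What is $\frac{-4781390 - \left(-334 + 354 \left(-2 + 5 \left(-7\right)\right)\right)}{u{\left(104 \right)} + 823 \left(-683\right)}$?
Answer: $\frac{4767958}{551293} \approx 8.6487$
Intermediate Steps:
$\frac{-4781390 - \left(-334 + 354 \left(-2 + 5 \left(-7\right)\right)\right)}{u{\left(104 \right)} + 823 \left(-683\right)} = \frac{-4781390 - \left(-334 + 354 \left(-2 + 5 \left(-7\right)\right)\right)}{104^{2} + 823 \left(-683\right)} = \frac{-4781390 - \left(-334 + 354 \left(-2 - 35\right)\right)}{10816 - 562109} = \frac{-4781390 + \left(334 - -13098\right)}{-551293} = \left(-4781390 + \left(334 + 13098\right)\right) \left(- \frac{1}{551293}\right) = \left(-4781390 + 13432\right) \left(- \frac{1}{551293}\right) = \left(-4767958\right) \left(- \frac{1}{551293}\right) = \frac{4767958}{551293}$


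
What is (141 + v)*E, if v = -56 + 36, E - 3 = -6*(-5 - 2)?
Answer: 5445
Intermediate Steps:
E = 45 (E = 3 - 6*(-5 - 2) = 3 - 6*(-7) = 3 + 42 = 45)
v = -20
(141 + v)*E = (141 - 20)*45 = 121*45 = 5445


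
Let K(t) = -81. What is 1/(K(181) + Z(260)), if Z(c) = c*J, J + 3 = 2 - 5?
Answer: -1/1641 ≈ -0.00060938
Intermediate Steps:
J = -6 (J = -3 + (2 - 5) = -3 - 3 = -6)
Z(c) = -6*c (Z(c) = c*(-6) = -6*c)
1/(K(181) + Z(260)) = 1/(-81 - 6*260) = 1/(-81 - 1560) = 1/(-1641) = -1/1641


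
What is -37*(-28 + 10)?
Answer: 666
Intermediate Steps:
-37*(-28 + 10) = -37*(-18) = 666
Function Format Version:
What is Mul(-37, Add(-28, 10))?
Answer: 666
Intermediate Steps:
Mul(-37, Add(-28, 10)) = Mul(-37, -18) = 666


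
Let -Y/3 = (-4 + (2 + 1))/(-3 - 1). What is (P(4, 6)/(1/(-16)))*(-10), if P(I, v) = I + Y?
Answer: 520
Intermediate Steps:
Y = -¾ (Y = -3*(-4 + (2 + 1))/(-3 - 1) = -3*(-4 + 3)/(-4) = -(-3)*(-1)/4 = -3*¼ = -¾ ≈ -0.75000)
P(I, v) = -¾ + I (P(I, v) = I - ¾ = -¾ + I)
(P(4, 6)/(1/(-16)))*(-10) = ((-¾ + 4)/(1/(-16)))*(-10) = ((13/4)/(-1/16))*(-10) = -16*13/4*(-10) = -52*(-10) = 520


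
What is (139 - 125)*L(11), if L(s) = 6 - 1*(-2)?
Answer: 112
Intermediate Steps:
L(s) = 8 (L(s) = 6 + 2 = 8)
(139 - 125)*L(11) = (139 - 125)*8 = 14*8 = 112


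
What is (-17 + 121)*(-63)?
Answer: -6552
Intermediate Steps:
(-17 + 121)*(-63) = 104*(-63) = -6552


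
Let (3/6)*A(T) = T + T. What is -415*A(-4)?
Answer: 6640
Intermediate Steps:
A(T) = 4*T (A(T) = 2*(T + T) = 2*(2*T) = 4*T)
-415*A(-4) = -1660*(-4) = -415*(-16) = 6640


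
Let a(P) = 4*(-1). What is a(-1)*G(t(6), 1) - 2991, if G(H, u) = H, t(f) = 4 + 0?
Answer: -3007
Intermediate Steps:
t(f) = 4
a(P) = -4
a(-1)*G(t(6), 1) - 2991 = -4*4 - 2991 = -16 - 2991 = -3007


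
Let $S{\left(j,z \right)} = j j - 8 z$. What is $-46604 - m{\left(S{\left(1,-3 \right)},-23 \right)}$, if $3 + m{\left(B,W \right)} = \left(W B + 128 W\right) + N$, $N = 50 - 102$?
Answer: $-43030$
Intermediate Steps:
$S{\left(j,z \right)} = j^{2} - 8 z$
$N = -52$
$m{\left(B,W \right)} = -55 + 128 W + B W$ ($m{\left(B,W \right)} = -3 - \left(52 - 128 W - W B\right) = -3 - \left(52 - 128 W - B W\right) = -3 + \left(-52 + 128 W + B W\right) = -55 + 128 W + B W$)
$-46604 - m{\left(S{\left(1,-3 \right)},-23 \right)} = -46604 - \left(-55 + 128 \left(-23\right) + \left(1^{2} - -24\right) \left(-23\right)\right) = -46604 - \left(-55 - 2944 + \left(1 + 24\right) \left(-23\right)\right) = -46604 - \left(-55 - 2944 + 25 \left(-23\right)\right) = -46604 - \left(-55 - 2944 - 575\right) = -46604 - -3574 = -46604 + 3574 = -43030$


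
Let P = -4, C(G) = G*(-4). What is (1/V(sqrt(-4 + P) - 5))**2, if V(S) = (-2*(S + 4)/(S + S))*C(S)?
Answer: I/(16*(-7*I + 4*sqrt(2))) ≈ -0.0054012 + 0.0043649*I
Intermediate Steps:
C(G) = -4*G
V(S) = 16 + 4*S (V(S) = (-2*(S + 4)/(S + S))*(-4*S) = (-2*(4 + S)/(2*S))*(-4*S) = (-2*(4 + S)*1/(2*S))*(-4*S) = (-(4 + S)/S)*(-4*S) = 16 + 4*S)
(1/V(sqrt(-4 + P) - 5))**2 = (1/(16 + 4*(sqrt(-4 - 4) - 5)))**2 = (1/(16 + 4*(sqrt(-8) - 5)))**2 = (1/(16 + 4*(2*I*sqrt(2) - 5)))**2 = (1/(16 + 4*(-5 + 2*I*sqrt(2))))**2 = (1/(16 + (-20 + 8*I*sqrt(2))))**2 = (1/(-4 + 8*I*sqrt(2)))**2 = (-4 + 8*I*sqrt(2))**(-2)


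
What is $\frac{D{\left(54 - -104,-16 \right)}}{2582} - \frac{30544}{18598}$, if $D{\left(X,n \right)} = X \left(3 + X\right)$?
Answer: $\frac{98557829}{12005009} \approx 8.2097$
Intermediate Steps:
$\frac{D{\left(54 - -104,-16 \right)}}{2582} - \frac{30544}{18598} = \frac{\left(54 - -104\right) \left(3 + \left(54 - -104\right)\right)}{2582} - \frac{30544}{18598} = \left(54 + 104\right) \left(3 + \left(54 + 104\right)\right) \frac{1}{2582} - \frac{15272}{9299} = 158 \left(3 + 158\right) \frac{1}{2582} - \frac{15272}{9299} = 158 \cdot 161 \cdot \frac{1}{2582} - \frac{15272}{9299} = 25438 \cdot \frac{1}{2582} - \frac{15272}{9299} = \frac{12719}{1291} - \frac{15272}{9299} = \frac{98557829}{12005009}$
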